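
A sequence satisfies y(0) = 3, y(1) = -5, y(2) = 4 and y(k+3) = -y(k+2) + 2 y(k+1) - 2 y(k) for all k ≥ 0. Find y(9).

y(3) = -4 + 2·(-5) - 2·3 = -20
y(4) = -(-20) + 2·4 - 2·(-5) = 38
y(5) = -38 + 2·(-20) - 2·4 = -86
y(6) = -(-86) + 2·38 - 2·(-20) = 202
y(7) = -202 + 2·(-86) - 2·38 = -450
y(8) = -(-450) + 2·202 - 2·(-86) = 1026
y(9) = -1026 + 2·(-450) - 2·202 = -2330

-2330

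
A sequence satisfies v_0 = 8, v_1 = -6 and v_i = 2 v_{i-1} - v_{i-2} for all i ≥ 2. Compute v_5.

v_2 = 2·(-6) - 8 = -20
v_3 = 2·(-20) - (-6) = -34
v_4 = 2·(-34) - (-20) = -48
v_5 = 2·(-48) - (-34) = -62

-62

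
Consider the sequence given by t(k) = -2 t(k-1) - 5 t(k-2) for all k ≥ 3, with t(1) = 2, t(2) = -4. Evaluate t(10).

3116

t(3) = -2·(-4) - 5·2 = -2
t(4) = -2·(-2) - 5·(-4) = 24
t(5) = -2·24 - 5·(-2) = -38
t(6) = -2·(-38) - 5·24 = -44
t(7) = -2·(-44) - 5·(-38) = 278
t(8) = -2·278 - 5·(-44) = -336
t(9) = -2·(-336) - 5·278 = -718
t(10) = -2·(-718) - 5·(-336) = 3116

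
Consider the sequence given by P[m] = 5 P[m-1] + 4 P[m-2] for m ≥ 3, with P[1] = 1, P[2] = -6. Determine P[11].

P[3] = 5·(-6) + 4·1 = -26
P[4] = 5·(-26) + 4·(-6) = -154
P[5] = 5·(-154) + 4·(-26) = -874
P[6] = 5·(-874) + 4·(-154) = -4986
P[7] = 5·(-4986) + 4·(-874) = -28426
P[8] = 5·(-28426) + 4·(-4986) = -162074
P[9] = 5·(-162074) + 4·(-28426) = -924074
P[10] = 5·(-924074) + 4·(-162074) = -5268666
P[11] = 5·(-5268666) + 4·(-924074) = -30039626

-30039626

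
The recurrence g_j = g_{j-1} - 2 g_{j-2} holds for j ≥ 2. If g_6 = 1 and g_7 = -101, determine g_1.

-3

Rearranging, g_{j-2} = (g_j - g_{j-1}) / -2.
g_5 = (-101 - 1) / -2 = -102/-2 = 51
g_4 = (1 - 51) / -2 = -50/-2 = 25
g_3 = (51 - 25) / -2 = 26/-2 = -13
g_2 = (25 - (-13)) / -2 = 38/-2 = -19
g_1 = (-13 - (-19)) / -2 = 6/-2 = -3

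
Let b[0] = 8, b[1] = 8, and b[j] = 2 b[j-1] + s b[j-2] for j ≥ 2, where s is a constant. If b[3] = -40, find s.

-3

b[2] = 16 + 8s
b[3] = 32 + 24s
So 32 + 24s = -40, giving s = -3.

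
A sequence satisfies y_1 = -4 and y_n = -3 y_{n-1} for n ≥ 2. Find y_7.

y_2 = -3*(-4) = 12
y_3 = -3*12 = -36
y_4 = -3*(-36) = 108
y_5 = -3*108 = -324
y_6 = -3*(-324) = 972
y_7 = -3*972 = -2916

-2916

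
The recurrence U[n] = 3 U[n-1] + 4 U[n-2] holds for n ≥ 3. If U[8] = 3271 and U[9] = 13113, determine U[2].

-5

Rearranging, U[n-2] = (U[n] - 3 U[n-1]) / 4.
U[7] = (13113 - 3·3271) / 4 = 3300/4 = 825
U[6] = (3271 - 3·825) / 4 = 796/4 = 199
U[5] = (825 - 3·199) / 4 = 228/4 = 57
U[4] = (199 - 3·57) / 4 = 28/4 = 7
U[3] = (57 - 3·7) / 4 = 36/4 = 9
U[2] = (7 - 3·9) / 4 = -20/4 = -5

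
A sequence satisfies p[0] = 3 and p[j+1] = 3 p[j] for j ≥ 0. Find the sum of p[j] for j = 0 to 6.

3279

p[1] = 3*3 = 9
p[2] = 3*9 = 27
p[3] = 3*27 = 81
p[4] = 3*81 = 243
p[5] = 3*243 = 729
p[6] = 3*729 = 2187
Sum = 3 + 9 + 27 + 81 + 243 + 729 + 2187 = 3279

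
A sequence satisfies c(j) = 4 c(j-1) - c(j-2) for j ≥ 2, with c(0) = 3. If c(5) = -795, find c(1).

Let c(1) = x.
c(2) = -3 + 4x
c(3) = -12 + 15x
c(4) = -45 + 56x
c(5) = -168 + 209x
So -168 + 209x = -795, giving x = -3.

-3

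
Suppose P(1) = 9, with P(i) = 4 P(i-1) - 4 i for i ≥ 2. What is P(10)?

P(2) = 4*9 - 8 = 28
P(3) = 4*28 - 12 = 100
P(4) = 4*100 - 16 = 384
P(5) = 4*384 - 20 = 1516
P(6) = 4*1516 - 24 = 6040
P(7) = 4*6040 - 28 = 24132
P(8) = 4*24132 - 32 = 96496
P(9) = 4*96496 - 36 = 385948
P(10) = 4*385948 - 40 = 1543752

1543752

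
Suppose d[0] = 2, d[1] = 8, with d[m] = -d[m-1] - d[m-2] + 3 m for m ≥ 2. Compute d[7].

14

d[2] = -8 - 2 + 6 = -4
d[3] = -(-4) - 8 + 9 = 5
d[4] = -5 - (-4) + 12 = 11
d[5] = -11 - 5 + 15 = -1
d[6] = -(-1) - 11 + 18 = 8
d[7] = -8 - (-1) + 21 = 14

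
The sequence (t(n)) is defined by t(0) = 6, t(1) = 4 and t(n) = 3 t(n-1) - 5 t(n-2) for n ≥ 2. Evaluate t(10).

t(2) = 3*4 - 5*6 = -18
t(3) = 3*(-18) - 5*4 = -74
t(4) = 3*(-74) - 5*(-18) = -132
t(5) = 3*(-132) - 5*(-74) = -26
t(6) = 3*(-26) - 5*(-132) = 582
t(7) = 3*582 - 5*(-26) = 1876
t(8) = 3*1876 - 5*582 = 2718
t(9) = 3*2718 - 5*1876 = -1226
t(10) = 3*(-1226) - 5*2718 = -17268

-17268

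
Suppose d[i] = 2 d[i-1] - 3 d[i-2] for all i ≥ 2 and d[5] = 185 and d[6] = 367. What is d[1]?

-7

Rearranging, d[i-2] = (d[i] - 2 d[i-1]) / -3.
d[4] = (367 - 2(185)) / -3 = -3/-3 = 1
d[3] = (185 - 2(1)) / -3 = 183/-3 = -61
d[2] = (1 - 2(-61)) / -3 = 123/-3 = -41
d[1] = (-61 - 2(-41)) / -3 = 21/-3 = -7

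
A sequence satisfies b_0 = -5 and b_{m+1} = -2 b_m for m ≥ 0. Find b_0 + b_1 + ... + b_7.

425

b_1 = -2·(-5) = 10
b_2 = -2·10 = -20
b_3 = -2·(-20) = 40
b_4 = -2·40 = -80
b_5 = -2·(-80) = 160
b_6 = -2·160 = -320
b_7 = -2·(-320) = 640
Sum = (-5) + 10 + (-20) + 40 + (-80) + 160 + (-320) + 640 = 425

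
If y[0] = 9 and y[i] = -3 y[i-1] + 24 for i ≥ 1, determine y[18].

The fixed point is 24/(1 + 3) = 6, so y[i] - 6 = -3(y[i-1] - 6).
Hence y[i] = 3·(-3)^i + 6.
y[18] = 3·(-3)^{18} + 6 = 3·387420489 + 6 = 1162261473.

1162261473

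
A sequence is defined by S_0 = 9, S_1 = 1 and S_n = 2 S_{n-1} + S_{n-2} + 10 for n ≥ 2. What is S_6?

S_2 = 2·1 + 9 + 10 = 21
S_3 = 2·21 + 1 + 10 = 53
S_4 = 2·53 + 21 + 10 = 137
S_5 = 2·137 + 53 + 10 = 337
S_6 = 2·337 + 137 + 10 = 821

821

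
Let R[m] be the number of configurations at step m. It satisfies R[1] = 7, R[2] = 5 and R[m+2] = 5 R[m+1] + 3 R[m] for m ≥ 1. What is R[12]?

218609990

R[3] = 5·5 + 3·7 = 46
R[4] = 5·46 + 3·5 = 245
R[5] = 5·245 + 3·46 = 1363
R[6] = 5·1363 + 3·245 = 7550
R[7] = 5·7550 + 3·1363 = 41839
R[8] = 5·41839 + 3·7550 = 231845
R[9] = 5·231845 + 3·41839 = 1284742
R[10] = 5·1284742 + 3·231845 = 7119245
R[11] = 5·7119245 + 3·1284742 = 39450451
R[12] = 5·39450451 + 3·7119245 = 218609990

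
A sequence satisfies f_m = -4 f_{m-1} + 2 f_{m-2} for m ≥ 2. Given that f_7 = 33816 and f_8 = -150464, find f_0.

Rearranging, f_{m-2} = (f_m + 4 f_{m-1}) / 2.
f_6 = (-150464 + 4·33816) / 2 = -15200/2 = -7600
f_5 = (33816 + 4·(-7600)) / 2 = 3416/2 = 1708
f_4 = (-7600 + 4·1708) / 2 = -768/2 = -384
f_3 = (1708 + 4·(-384)) / 2 = 172/2 = 86
f_2 = (-384 + 4·86) / 2 = -40/2 = -20
f_1 = (86 + 4·(-20)) / 2 = 6/2 = 3
f_0 = (-20 + 4·3) / 2 = -8/2 = -4

-4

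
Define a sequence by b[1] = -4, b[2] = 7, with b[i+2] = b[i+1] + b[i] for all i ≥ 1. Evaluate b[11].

b[3] = 7 + (-4) = 3
b[4] = 3 + 7 = 10
b[5] = 10 + 3 = 13
b[6] = 13 + 10 = 23
b[7] = 23 + 13 = 36
b[8] = 36 + 23 = 59
b[9] = 59 + 36 = 95
b[10] = 95 + 59 = 154
b[11] = 154 + 95 = 249

249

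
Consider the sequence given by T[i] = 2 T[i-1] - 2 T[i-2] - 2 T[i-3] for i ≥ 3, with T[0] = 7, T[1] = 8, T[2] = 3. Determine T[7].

T[3] = 2*3 - 2*8 - 2*7 = -24
T[4] = 2*(-24) - 2*3 - 2*8 = -70
T[5] = 2*(-70) - 2*(-24) - 2*3 = -98
T[6] = 2*(-98) - 2*(-70) - 2*(-24) = -8
T[7] = 2*(-8) - 2*(-98) - 2*(-70) = 320

320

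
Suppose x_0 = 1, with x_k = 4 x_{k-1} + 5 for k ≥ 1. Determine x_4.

681

x_1 = 4·1 + 5 = 9
x_2 = 4·9 + 5 = 41
x_3 = 4·41 + 5 = 169
x_4 = 4·169 + 5 = 681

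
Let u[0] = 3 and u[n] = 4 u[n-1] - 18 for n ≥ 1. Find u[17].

The fixed point is -18/(1 - 4) = 6, so u[n] - 6 = 4(u[n-1] - 6).
Hence u[n] = -3·4^n + 6.
u[17] = -3·4^{17} + 6 = -3·17179869184 + 6 = -51539607546.

-51539607546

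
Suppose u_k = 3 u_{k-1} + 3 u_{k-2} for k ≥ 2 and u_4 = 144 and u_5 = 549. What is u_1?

4

Rearranging, u_{k-2} = (u_k - 3 u_{k-1}) / 3.
u_3 = (549 - 3(144)) / 3 = 117/3 = 39
u_2 = (144 - 3(39)) / 3 = 27/3 = 9
u_1 = (39 - 3(9)) / 3 = 12/3 = 4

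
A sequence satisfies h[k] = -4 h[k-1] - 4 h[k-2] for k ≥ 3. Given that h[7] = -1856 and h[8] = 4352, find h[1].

1

Rearranging, h[k-2] = (h[k] + 4 h[k-1]) / -4.
h[6] = (4352 + 4*(-1856)) / -4 = -3072/-4 = 768
h[5] = (-1856 + 4*768) / -4 = 1216/-4 = -304
h[4] = (768 + 4*(-304)) / -4 = -448/-4 = 112
h[3] = (-304 + 4*112) / -4 = 144/-4 = -36
h[2] = (112 + 4*(-36)) / -4 = -32/-4 = 8
h[1] = (-36 + 4*8) / -4 = -4/-4 = 1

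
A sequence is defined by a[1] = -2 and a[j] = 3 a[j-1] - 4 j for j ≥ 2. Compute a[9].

a[2] = 3·(-2) - 8 = -14
a[3] = 3·(-14) - 12 = -54
a[4] = 3·(-54) - 16 = -178
a[5] = 3·(-178) - 20 = -554
a[6] = 3·(-554) - 24 = -1686
a[7] = 3·(-1686) - 28 = -5086
a[8] = 3·(-5086) - 32 = -15290
a[9] = 3·(-15290) - 36 = -45906

-45906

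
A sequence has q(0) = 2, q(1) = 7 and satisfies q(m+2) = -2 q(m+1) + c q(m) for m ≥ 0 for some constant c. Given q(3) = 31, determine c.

q(2) = -14 + 2c
q(3) = 28 + 3c
So 28 + 3c = 31, giving c = 1.

1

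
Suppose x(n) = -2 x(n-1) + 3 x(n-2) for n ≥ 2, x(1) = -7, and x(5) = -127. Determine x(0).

-5

Let x(0) = y.
x(2) = 14 + 3y
x(3) = -49 - 6y
x(4) = 140 + 21y
x(5) = -427 - 60y
So -427 - 60y = -127, giving y = -5.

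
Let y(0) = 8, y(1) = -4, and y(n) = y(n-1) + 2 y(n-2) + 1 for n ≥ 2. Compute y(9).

y(2) = (-4) + 2*8 + 1 = 13
y(3) = 13 + 2*(-4) + 1 = 6
y(4) = 6 + 2*13 + 1 = 33
y(5) = 33 + 2*6 + 1 = 46
y(6) = 46 + 2*33 + 1 = 113
y(7) = 113 + 2*46 + 1 = 206
y(8) = 206 + 2*113 + 1 = 433
y(9) = 433 + 2*206 + 1 = 846

846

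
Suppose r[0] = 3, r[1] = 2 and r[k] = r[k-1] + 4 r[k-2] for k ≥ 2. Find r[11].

50326

r[2] = 2 + 4*3 = 14
r[3] = 14 + 4*2 = 22
r[4] = 22 + 4*14 = 78
r[5] = 78 + 4*22 = 166
r[6] = 166 + 4*78 = 478
r[7] = 478 + 4*166 = 1142
r[8] = 1142 + 4*478 = 3054
r[9] = 3054 + 4*1142 = 7622
r[10] = 7622 + 4*3054 = 19838
r[11] = 19838 + 4*7622 = 50326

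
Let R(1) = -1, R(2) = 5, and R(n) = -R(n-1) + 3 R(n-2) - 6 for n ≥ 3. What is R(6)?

R(3) = -5 + 3*(-1) - 6 = -14
R(4) = -(-14) + 3*5 - 6 = 23
R(5) = -23 + 3*(-14) - 6 = -71
R(6) = -(-71) + 3*23 - 6 = 134

134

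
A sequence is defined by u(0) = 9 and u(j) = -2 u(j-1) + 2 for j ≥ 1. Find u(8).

2134

u(1) = -2·9 + 2 = -16
u(2) = -2·(-16) + 2 = 34
u(3) = -2·34 + 2 = -66
u(4) = -2·(-66) + 2 = 134
u(5) = -2·134 + 2 = -266
u(6) = -2·(-266) + 2 = 534
u(7) = -2·534 + 2 = -1066
u(8) = -2·(-1066) + 2 = 2134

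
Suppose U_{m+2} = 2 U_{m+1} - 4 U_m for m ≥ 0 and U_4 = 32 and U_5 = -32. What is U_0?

-3

Rearranging, U_{m-2} = (U_m - 2 U_{m-1}) / -4.
U_3 = (-32 - 2(32)) / -4 = -96/-4 = 24
U_2 = (32 - 2(24)) / -4 = -16/-4 = 4
U_1 = (24 - 2(4)) / -4 = 16/-4 = -4
U_0 = (4 - 2(-4)) / -4 = 12/-4 = -3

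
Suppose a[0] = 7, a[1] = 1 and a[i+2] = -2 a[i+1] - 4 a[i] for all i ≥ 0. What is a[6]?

448

a[2] = -2*1 - 4*7 = -30
a[3] = -2*(-30) - 4*1 = 56
a[4] = -2*56 - 4*(-30) = 8
a[5] = -2*8 - 4*56 = -240
a[6] = -2*(-240) - 4*8 = 448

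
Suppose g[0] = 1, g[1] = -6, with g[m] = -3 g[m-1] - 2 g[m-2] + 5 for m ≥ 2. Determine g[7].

g[2] = -3(-6) - 2(1) + 5 = 21
g[3] = -3(21) - 2(-6) + 5 = -46
g[4] = -3(-46) - 2(21) + 5 = 101
g[5] = -3(101) - 2(-46) + 5 = -206
g[6] = -3(-206) - 2(101) + 5 = 421
g[7] = -3(421) - 2(-206) + 5 = -846

-846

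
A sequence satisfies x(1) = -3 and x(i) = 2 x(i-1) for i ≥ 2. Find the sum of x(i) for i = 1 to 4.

x(2) = 2(-3) = -6
x(3) = 2(-6) = -12
x(4) = 2(-12) = -24
Sum = (-3) + (-6) + (-12) + (-24) = -45

-45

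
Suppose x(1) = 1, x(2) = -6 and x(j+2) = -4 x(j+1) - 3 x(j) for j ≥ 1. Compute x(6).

x(3) = -4(-6) - 3(1) = 21
x(4) = -4(21) - 3(-6) = -66
x(5) = -4(-66) - 3(21) = 201
x(6) = -4(201) - 3(-66) = -606

-606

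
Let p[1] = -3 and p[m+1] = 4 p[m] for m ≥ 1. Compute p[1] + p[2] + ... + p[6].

p[2] = 4*(-3) = -12
p[3] = 4*(-12) = -48
p[4] = 4*(-48) = -192
p[5] = 4*(-192) = -768
p[6] = 4*(-768) = -3072
Sum = (-3) + (-12) + (-48) + (-192) + (-768) + (-3072) = -4095

-4095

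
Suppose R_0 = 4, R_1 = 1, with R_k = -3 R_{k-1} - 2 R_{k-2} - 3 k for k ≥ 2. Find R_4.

-98

R_2 = -3·1 - 2·4 - 6 = -17
R_3 = -3·(-17) - 2·1 - 9 = 40
R_4 = -3·40 - 2·(-17) - 12 = -98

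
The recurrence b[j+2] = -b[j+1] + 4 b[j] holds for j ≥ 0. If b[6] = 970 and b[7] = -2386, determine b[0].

Rearranging, b[j-2] = (b[j] + b[j-1]) / 4.
b[5] = (-2386 + 970) / 4 = -1416/4 = -354
b[4] = (970 + (-354)) / 4 = 616/4 = 154
b[3] = (-354 + 154) / 4 = -200/4 = -50
b[2] = (154 + (-50)) / 4 = 104/4 = 26
b[1] = (-50 + 26) / 4 = -24/4 = -6
b[0] = (26 + (-6)) / 4 = 20/4 = 5

5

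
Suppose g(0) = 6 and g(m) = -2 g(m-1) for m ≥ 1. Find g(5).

g(1) = -2·6 = -12
g(2) = -2·(-12) = 24
g(3) = -2·24 = -48
g(4) = -2·(-48) = 96
g(5) = -2·96 = -192

-192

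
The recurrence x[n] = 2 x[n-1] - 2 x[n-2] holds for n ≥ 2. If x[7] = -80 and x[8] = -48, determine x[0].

Rearranging, x[n-2] = (x[n] - 2 x[n-1]) / -2.
x[6] = (-48 - 2*(-80)) / -2 = 112/-2 = -56
x[5] = (-80 - 2*(-56)) / -2 = 32/-2 = -16
x[4] = (-56 - 2*(-16)) / -2 = -24/-2 = 12
x[3] = (-16 - 2*12) / -2 = -40/-2 = 20
x[2] = (12 - 2*20) / -2 = -28/-2 = 14
x[1] = (20 - 2*14) / -2 = -8/-2 = 4
x[0] = (14 - 2*4) / -2 = 6/-2 = -3

-3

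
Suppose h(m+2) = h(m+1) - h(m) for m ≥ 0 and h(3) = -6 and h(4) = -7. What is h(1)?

7

Rearranging, h(m-2) = -(h(m) - h(m-1)).
h(2) = -(-7 - (-6)) = 1
h(1) = -(-6 - 1) = 7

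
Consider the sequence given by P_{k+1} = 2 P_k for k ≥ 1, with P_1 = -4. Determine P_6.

-128

P_2 = 2*(-4) = -8
P_3 = 2*(-8) = -16
P_4 = 2*(-16) = -32
P_5 = 2*(-32) = -64
P_6 = 2*(-64) = -128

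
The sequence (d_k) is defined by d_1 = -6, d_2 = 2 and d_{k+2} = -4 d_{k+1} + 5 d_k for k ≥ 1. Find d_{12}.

d_3 = -4·2 + 5·(-6) = -38
d_4 = -4·(-38) + 5·2 = 162
d_5 = -4·162 + 5·(-38) = -838
d_6 = -4·(-838) + 5·162 = 4162
d_7 = -4·4162 + 5·(-838) = -20838
d_8 = -4·(-20838) + 5·4162 = 104162
d_9 = -4·104162 + 5·(-20838) = -520838
d_{10} = -4·(-520838) + 5·104162 = 2604162
d_{11} = -4·2604162 + 5·(-520838) = -13020838
d_{12} = -4·(-13020838) + 5·2604162 = 65104162

65104162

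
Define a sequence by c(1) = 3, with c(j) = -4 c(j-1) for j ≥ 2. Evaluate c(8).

c(2) = -4*3 = -12
c(3) = -4*(-12) = 48
c(4) = -4*48 = -192
c(5) = -4*(-192) = 768
c(6) = -4*768 = -3072
c(7) = -4*(-3072) = 12288
c(8) = -4*12288 = -49152

-49152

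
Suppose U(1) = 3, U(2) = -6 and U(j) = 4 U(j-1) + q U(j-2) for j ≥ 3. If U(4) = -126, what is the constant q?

U(3) = -24 + 3q
U(4) = -96 + 6q
So -96 + 6q = -126, giving q = -5.

-5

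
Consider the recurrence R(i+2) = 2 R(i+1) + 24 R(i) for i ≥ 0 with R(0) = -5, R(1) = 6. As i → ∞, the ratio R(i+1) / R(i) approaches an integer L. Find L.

The characteristic equation is r^2 - 2r - 24 = 0, which factors as (r - 6)(r + 4) = 0.
So the roots are 6 and -4. Since |6| > |-4| and the coefficient of 6^i is non-zero, the ratio tends to 6.

6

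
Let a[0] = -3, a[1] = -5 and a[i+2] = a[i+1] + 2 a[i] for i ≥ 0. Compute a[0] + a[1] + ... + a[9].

a[2] = (-5) + 2(-3) = -11
a[3] = (-11) + 2(-5) = -21
a[4] = (-21) + 2(-11) = -43
a[5] = (-43) + 2(-21) = -85
a[6] = (-85) + 2(-43) = -171
a[7] = (-171) + 2(-85) = -341
a[8] = (-341) + 2(-171) = -683
a[9] = (-683) + 2(-341) = -1365
Sum = (-3) + (-5) + (-11) + (-21) + (-43) + (-85) + (-171) + (-341) + (-683) + (-1365) = -2728

-2728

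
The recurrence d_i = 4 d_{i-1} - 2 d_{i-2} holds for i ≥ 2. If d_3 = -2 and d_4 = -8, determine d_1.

1

Rearranging, d_{i-2} = (d_i - 4 d_{i-1}) / -2.
d_2 = (-8 - 4·(-2)) / -2 = 0/-2 = 0
d_1 = (-2 - 4·0) / -2 = -2/-2 = 1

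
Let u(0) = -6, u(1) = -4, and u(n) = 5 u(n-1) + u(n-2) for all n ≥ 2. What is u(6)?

u(2) = 5·(-4) + (-6) = -26
u(3) = 5·(-26) + (-4) = -134
u(4) = 5·(-134) + (-26) = -696
u(5) = 5·(-696) + (-134) = -3614
u(6) = 5·(-3614) + (-696) = -18766

-18766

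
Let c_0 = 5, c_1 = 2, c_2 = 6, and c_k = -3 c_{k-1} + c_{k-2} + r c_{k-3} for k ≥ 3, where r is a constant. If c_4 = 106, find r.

c_3 = -16 + 5r
c_4 = 54 - 13r
So 54 - 13r = 106, giving r = -4.

-4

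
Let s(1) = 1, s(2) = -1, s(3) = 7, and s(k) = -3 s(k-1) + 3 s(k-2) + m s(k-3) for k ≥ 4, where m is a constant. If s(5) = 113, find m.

-5

s(4) = -24 + m
s(5) = 93 - 4m
So 93 - 4m = 113, giving m = -5.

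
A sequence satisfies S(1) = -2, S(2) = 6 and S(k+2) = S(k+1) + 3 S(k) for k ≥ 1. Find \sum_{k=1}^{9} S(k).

1300

S(3) = 6 + 3(-2) = 0
S(4) = 0 + 3(6) = 18
S(5) = 18 + 3(0) = 18
S(6) = 18 + 3(18) = 72
S(7) = 72 + 3(18) = 126
S(8) = 126 + 3(72) = 342
S(9) = 342 + 3(126) = 720
Sum = (-2) + 6 + 0 + 18 + 18 + 72 + 126 + 342 + 720 = 1300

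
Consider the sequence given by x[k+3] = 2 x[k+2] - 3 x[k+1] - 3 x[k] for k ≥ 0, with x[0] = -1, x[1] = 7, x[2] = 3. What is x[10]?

-3420

x[3] = 2*3 - 3*7 - 3*(-1) = -12
x[4] = 2*(-12) - 3*3 - 3*7 = -54
x[5] = 2*(-54) - 3*(-12) - 3*3 = -81
x[6] = 2*(-81) - 3*(-54) - 3*(-12) = 36
x[7] = 2*36 - 3*(-81) - 3*(-54) = 477
x[8] = 2*477 - 3*36 - 3*(-81) = 1089
x[9] = 2*1089 - 3*477 - 3*36 = 639
x[10] = 2*639 - 3*1089 - 3*477 = -3420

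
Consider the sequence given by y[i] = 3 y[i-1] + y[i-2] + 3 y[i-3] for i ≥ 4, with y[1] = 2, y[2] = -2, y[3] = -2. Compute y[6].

-50

y[4] = 3·(-2) + (-2) + 3·2 = -2
y[5] = 3·(-2) + (-2) + 3·(-2) = -14
y[6] = 3·(-14) + (-2) + 3·(-2) = -50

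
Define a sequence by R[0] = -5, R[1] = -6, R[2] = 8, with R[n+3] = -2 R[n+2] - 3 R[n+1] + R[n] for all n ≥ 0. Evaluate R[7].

-97

R[3] = -2(8) - 3(-6) + (-5) = -3
R[4] = -2(-3) - 3(8) + (-6) = -24
R[5] = -2(-24) - 3(-3) + 8 = 65
R[6] = -2(65) - 3(-24) + (-3) = -61
R[7] = -2(-61) - 3(65) + (-24) = -97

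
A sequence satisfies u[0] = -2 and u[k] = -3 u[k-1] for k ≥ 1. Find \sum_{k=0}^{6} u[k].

-1094

u[1] = -3(-2) = 6
u[2] = -3(6) = -18
u[3] = -3(-18) = 54
u[4] = -3(54) = -162
u[5] = -3(-162) = 486
u[6] = -3(486) = -1458
Sum = (-2) + 6 + (-18) + 54 + (-162) + 486 + (-1458) = -1094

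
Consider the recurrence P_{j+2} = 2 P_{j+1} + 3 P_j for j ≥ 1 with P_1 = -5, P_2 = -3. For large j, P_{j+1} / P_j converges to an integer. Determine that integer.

The characteristic equation is r^2 - 2r - 3 = 0, which factors as (r - 3)(r + 1) = 0.
So the roots are 3 and -1. Since |3| > |-1| and the coefficient of 3^j is non-zero, the ratio tends to 3.

3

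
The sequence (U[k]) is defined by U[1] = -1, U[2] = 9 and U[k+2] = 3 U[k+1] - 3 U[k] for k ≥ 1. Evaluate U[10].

U[3] = 3·9 - 3·(-1) = 30
U[4] = 3·30 - 3·9 = 63
U[5] = 3·63 - 3·30 = 99
U[6] = 3·99 - 3·63 = 108
U[7] = 3·108 - 3·99 = 27
U[8] = 3·27 - 3·108 = -243
U[9] = 3·(-243) - 3·27 = -810
U[10] = 3·(-810) - 3·(-243) = -1701

-1701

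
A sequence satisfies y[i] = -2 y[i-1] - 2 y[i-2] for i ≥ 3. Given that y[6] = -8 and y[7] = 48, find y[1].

4

Rearranging, y[i-2] = (y[i] + 2 y[i-1]) / -2.
y[5] = (48 + 2(-8)) / -2 = 32/-2 = -16
y[4] = (-8 + 2(-16)) / -2 = -40/-2 = 20
y[3] = (-16 + 2(20)) / -2 = 24/-2 = -12
y[2] = (20 + 2(-12)) / -2 = -4/-2 = 2
y[1] = (-12 + 2(2)) / -2 = -8/-2 = 4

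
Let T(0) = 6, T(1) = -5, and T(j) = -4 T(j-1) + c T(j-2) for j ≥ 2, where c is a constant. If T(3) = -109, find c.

1

T(2) = 20 + 6c
T(3) = -80 - 29c
So -80 - 29c = -109, giving c = 1.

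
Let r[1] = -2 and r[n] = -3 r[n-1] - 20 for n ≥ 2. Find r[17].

129140158

The fixed point is -20/(1 + 3) = -5, so r[n] + 5 = -3(r[n-1] + 5).
Hence r[n] = 3·(-3)^{n-1} - 5.
r[17] = 3·(-3)^{16} - 5 = 3·43046721 - 5 = 129140158.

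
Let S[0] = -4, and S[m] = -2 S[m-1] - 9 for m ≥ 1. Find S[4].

S[1] = -2*(-4) - 9 = -1
S[2] = -2*(-1) - 9 = -7
S[3] = -2*(-7) - 9 = 5
S[4] = -2*5 - 9 = -19

-19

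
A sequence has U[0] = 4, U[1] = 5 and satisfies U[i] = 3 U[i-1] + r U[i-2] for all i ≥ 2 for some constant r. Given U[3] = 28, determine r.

U[2] = 15 + 4r
U[3] = 45 + 17r
So 45 + 17r = 28, giving r = -1.

-1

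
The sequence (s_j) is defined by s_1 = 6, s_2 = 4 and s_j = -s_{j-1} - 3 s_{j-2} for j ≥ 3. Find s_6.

-86

s_3 = -4 - 3·6 = -22
s_4 = -(-22) - 3·4 = 10
s_5 = -10 - 3·(-22) = 56
s_6 = -56 - 3·10 = -86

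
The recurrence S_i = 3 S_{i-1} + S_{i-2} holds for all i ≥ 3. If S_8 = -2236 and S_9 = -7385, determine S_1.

Rearranging, S_{i-2} = S_i - 3 S_{i-1}.
S_7 = -7385 - 3*(-2236) = -677
S_6 = -2236 - 3*(-677) = -205
S_5 = -677 - 3*(-205) = -62
S_4 = -205 - 3*(-62) = -19
S_3 = -62 - 3*(-19) = -5
S_2 = -19 - 3*(-5) = -4
S_1 = -5 - 3*(-4) = 7

7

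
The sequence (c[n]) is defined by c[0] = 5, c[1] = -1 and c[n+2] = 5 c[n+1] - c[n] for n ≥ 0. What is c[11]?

c[2] = 5·(-1) - 5 = -10
c[3] = 5·(-10) - (-1) = -49
c[4] = 5·(-49) - (-10) = -235
c[5] = 5·(-235) - (-49) = -1126
c[6] = 5·(-1126) - (-235) = -5395
c[7] = 5·(-5395) - (-1126) = -25849
c[8] = 5·(-25849) - (-5395) = -123850
c[9] = 5·(-123850) - (-25849) = -593401
c[10] = 5·(-593401) - (-123850) = -2843155
c[11] = 5·(-2843155) - (-593401) = -13622374

-13622374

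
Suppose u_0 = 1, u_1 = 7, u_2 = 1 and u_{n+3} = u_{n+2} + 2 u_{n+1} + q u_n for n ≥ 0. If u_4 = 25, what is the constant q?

1

u_3 = 15 + q
u_4 = 17 + 8q
So 17 + 8q = 25, giving q = 1.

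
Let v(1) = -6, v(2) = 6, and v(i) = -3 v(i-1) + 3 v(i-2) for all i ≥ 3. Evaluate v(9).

v(3) = -3·6 + 3·(-6) = -36
v(4) = -3·(-36) + 3·6 = 126
v(5) = -3·126 + 3·(-36) = -486
v(6) = -3·(-486) + 3·126 = 1836
v(7) = -3·1836 + 3·(-486) = -6966
v(8) = -3·(-6966) + 3·1836 = 26406
v(9) = -3·26406 + 3·(-6966) = -100116

-100116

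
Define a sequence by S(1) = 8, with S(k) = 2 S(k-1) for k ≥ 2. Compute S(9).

2048

S(2) = 2(8) = 16
S(3) = 2(16) = 32
S(4) = 2(32) = 64
S(5) = 2(64) = 128
S(6) = 2(128) = 256
S(7) = 2(256) = 512
S(8) = 2(512) = 1024
S(9) = 2(1024) = 2048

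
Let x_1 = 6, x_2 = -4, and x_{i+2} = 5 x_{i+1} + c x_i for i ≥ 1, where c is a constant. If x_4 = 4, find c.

4

x_3 = -20 + 6c
x_4 = -100 + 26c
So -100 + 26c = 4, giving c = 4.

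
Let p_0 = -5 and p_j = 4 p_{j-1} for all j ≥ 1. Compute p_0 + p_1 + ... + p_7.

p_1 = 4·(-5) = -20
p_2 = 4·(-20) = -80
p_3 = 4·(-80) = -320
p_4 = 4·(-320) = -1280
p_5 = 4·(-1280) = -5120
p_6 = 4·(-5120) = -20480
p_7 = 4·(-20480) = -81920
Sum = (-5) + (-20) + (-80) + (-320) + (-1280) + (-5120) + (-20480) + (-81920) = -109225

-109225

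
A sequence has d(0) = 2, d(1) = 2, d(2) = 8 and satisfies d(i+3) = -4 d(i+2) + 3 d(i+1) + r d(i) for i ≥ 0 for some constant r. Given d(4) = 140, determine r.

d(3) = -26 + 2r
d(4) = 128 - 6r
So 128 - 6r = 140, giving r = -2.

-2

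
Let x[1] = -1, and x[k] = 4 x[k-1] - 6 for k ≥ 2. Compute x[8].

x[2] = 4*(-1) - 6 = -10
x[3] = 4*(-10) - 6 = -46
x[4] = 4*(-46) - 6 = -190
x[5] = 4*(-190) - 6 = -766
x[6] = 4*(-766) - 6 = -3070
x[7] = 4*(-3070) - 6 = -12286
x[8] = 4*(-12286) - 6 = -49150

-49150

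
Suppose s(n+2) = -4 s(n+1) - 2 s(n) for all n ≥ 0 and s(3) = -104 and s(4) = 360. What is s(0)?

-6

Rearranging, s(n-2) = (s(n) + 4 s(n-1)) / -2.
s(2) = (360 + 4·(-104)) / -2 = -56/-2 = 28
s(1) = (-104 + 4·28) / -2 = 8/-2 = -4
s(0) = (28 + 4·(-4)) / -2 = 12/-2 = -6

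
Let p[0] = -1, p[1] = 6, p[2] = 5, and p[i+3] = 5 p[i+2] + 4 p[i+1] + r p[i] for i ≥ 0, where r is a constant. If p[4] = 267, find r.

p[3] = 49 - r
p[4] = 265 + r
So 265 + r = 267, giving r = 2.

2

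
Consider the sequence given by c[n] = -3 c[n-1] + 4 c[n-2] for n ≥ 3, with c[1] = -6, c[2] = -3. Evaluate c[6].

c[3] = -3(-3) + 4(-6) = -15
c[4] = -3(-15) + 4(-3) = 33
c[5] = -3(33) + 4(-15) = -159
c[6] = -3(-159) + 4(33) = 609

609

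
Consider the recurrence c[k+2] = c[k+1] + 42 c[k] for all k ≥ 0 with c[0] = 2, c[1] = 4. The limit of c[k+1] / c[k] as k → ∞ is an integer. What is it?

7

The characteristic equation is r^2 - r - 42 = 0, which factors as (r - 7)(r + 6) = 0.
So the roots are 7 and -6. Since |7| > |-6| and the coefficient of 7^k is non-zero, the ratio tends to 7.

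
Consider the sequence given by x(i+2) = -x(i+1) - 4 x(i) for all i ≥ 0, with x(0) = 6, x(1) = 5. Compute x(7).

x(2) = -5 - 4(6) = -29
x(3) = -(-29) - 4(5) = 9
x(4) = -9 - 4(-29) = 107
x(5) = -107 - 4(9) = -143
x(6) = -(-143) - 4(107) = -285
x(7) = -(-285) - 4(-143) = 857

857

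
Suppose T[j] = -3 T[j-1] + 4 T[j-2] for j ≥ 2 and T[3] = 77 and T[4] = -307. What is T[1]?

Rearranging, T[j-2] = (T[j] + 3 T[j-1]) / 4.
T[2] = (-307 + 3*77) / 4 = -76/4 = -19
T[1] = (77 + 3*(-19)) / 4 = 20/4 = 5

5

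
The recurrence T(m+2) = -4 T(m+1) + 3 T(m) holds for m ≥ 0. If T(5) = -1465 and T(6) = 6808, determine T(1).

Rearranging, T(m-2) = (T(m) + 4 T(m-1)) / 3.
T(4) = (6808 + 4·(-1465)) / 3 = 948/3 = 316
T(3) = (-1465 + 4·316) / 3 = -201/3 = -67
T(2) = (316 + 4·(-67)) / 3 = 48/3 = 16
T(1) = (-67 + 4·16) / 3 = -3/3 = -1

-1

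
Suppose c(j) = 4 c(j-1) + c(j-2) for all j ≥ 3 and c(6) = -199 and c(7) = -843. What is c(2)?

1

Rearranging, c(j-2) = c(j) - 4 c(j-1).
c(5) = -843 - 4*(-199) = -47
c(4) = -199 - 4*(-47) = -11
c(3) = -47 - 4*(-11) = -3
c(2) = -11 - 4*(-3) = 1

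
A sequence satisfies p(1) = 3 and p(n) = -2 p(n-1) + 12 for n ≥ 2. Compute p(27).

-67108860

The fixed point is 12/(1 + 2) = 4, so p(n) - 4 = -2(p(n-1) - 4).
Hence p(n) = -1·(-2)^{n-1} + 4.
p(27) = -1·(-2)^{26} + 4 = -1·67108864 + 4 = -67108860.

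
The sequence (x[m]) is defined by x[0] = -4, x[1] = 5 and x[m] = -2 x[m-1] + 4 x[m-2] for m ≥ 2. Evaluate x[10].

-280064

x[2] = -2(5) + 4(-4) = -26
x[3] = -2(-26) + 4(5) = 72
x[4] = -2(72) + 4(-26) = -248
x[5] = -2(-248) + 4(72) = 784
x[6] = -2(784) + 4(-248) = -2560
x[7] = -2(-2560) + 4(784) = 8256
x[8] = -2(8256) + 4(-2560) = -26752
x[9] = -2(-26752) + 4(8256) = 86528
x[10] = -2(86528) + 4(-26752) = -280064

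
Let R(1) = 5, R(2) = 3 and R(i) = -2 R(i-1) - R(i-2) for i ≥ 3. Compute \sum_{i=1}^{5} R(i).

R(3) = -2·3 - 5 = -11
R(4) = -2·(-11) - 3 = 19
R(5) = -2·19 - (-11) = -27
Sum = 5 + 3 + (-11) + 19 + (-27) = -11

-11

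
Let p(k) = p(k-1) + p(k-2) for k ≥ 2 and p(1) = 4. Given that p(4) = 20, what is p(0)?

Let p(0) = w.
p(2) = 4 + w
p(3) = 8 + w
p(4) = 12 + 2w
So 12 + 2w = 20, giving w = 4.

4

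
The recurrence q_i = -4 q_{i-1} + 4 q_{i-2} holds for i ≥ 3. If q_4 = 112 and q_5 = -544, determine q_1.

-2

Rearranging, q_{i-2} = (q_i + 4 q_{i-1}) / 4.
q_3 = (-544 + 4*112) / 4 = -96/4 = -24
q_2 = (112 + 4*(-24)) / 4 = 16/4 = 4
q_1 = (-24 + 4*4) / 4 = -8/4 = -2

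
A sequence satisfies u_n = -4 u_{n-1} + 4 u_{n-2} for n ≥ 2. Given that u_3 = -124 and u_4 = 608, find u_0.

4

Rearranging, u_{n-2} = (u_n + 4 u_{n-1}) / 4.
u_2 = (608 + 4(-124)) / 4 = 112/4 = 28
u_1 = (-124 + 4(28)) / 4 = -12/4 = -3
u_0 = (28 + 4(-3)) / 4 = 16/4 = 4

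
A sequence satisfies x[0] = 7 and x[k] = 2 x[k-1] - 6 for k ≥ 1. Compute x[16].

65542

The fixed point is -6/(1 - 2) = 6, so x[k] - 6 = 2(x[k-1] - 6).
Hence x[k] = 1·2^k + 6.
x[16] = 1·2^{16} + 6 = 1·65536 + 6 = 65542.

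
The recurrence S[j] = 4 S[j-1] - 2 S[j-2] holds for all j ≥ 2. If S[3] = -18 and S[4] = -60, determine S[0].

-3

Rearranging, S[j-2] = (S[j] - 4 S[j-1]) / -2.
S[2] = (-60 - 4(-18)) / -2 = 12/-2 = -6
S[1] = (-18 - 4(-6)) / -2 = 6/-2 = -3
S[0] = (-6 - 4(-3)) / -2 = 6/-2 = -3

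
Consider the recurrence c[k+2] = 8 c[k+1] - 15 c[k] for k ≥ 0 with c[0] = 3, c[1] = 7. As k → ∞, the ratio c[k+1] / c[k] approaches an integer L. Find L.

The characteristic equation is r^2 - 8r + 15 = 0, which factors as (r - 5)(r - 3) = 0.
So the roots are 5 and 3. Since |5| > |3| and the coefficient of 5^k is non-zero, the ratio tends to 5.

5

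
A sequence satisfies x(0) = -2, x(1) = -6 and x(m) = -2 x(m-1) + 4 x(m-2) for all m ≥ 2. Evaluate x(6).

x(2) = -2*(-6) + 4*(-2) = 4
x(3) = -2*4 + 4*(-6) = -32
x(4) = -2*(-32) + 4*4 = 80
x(5) = -2*80 + 4*(-32) = -288
x(6) = -2*(-288) + 4*80 = 896

896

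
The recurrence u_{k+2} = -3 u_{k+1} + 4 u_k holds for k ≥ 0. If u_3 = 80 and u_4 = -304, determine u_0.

Rearranging, u_{k-2} = (u_k + 3 u_{k-1}) / 4.
u_2 = (-304 + 3*80) / 4 = -64/4 = -16
u_1 = (80 + 3*(-16)) / 4 = 32/4 = 8
u_0 = (-16 + 3*8) / 4 = 8/4 = 2

2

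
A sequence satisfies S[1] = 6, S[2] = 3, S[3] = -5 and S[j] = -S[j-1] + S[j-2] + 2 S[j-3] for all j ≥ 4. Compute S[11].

S[4] = -(-5) + 3 + 2(6) = 20
S[5] = -20 + (-5) + 2(3) = -19
S[6] = -(-19) + 20 + 2(-5) = 29
S[7] = -29 + (-19) + 2(20) = -8
S[8] = -(-8) + 29 + 2(-19) = -1
S[9] = -(-1) + (-8) + 2(29) = 51
S[10] = -51 + (-1) + 2(-8) = -68
S[11] = -(-68) + 51 + 2(-1) = 117

117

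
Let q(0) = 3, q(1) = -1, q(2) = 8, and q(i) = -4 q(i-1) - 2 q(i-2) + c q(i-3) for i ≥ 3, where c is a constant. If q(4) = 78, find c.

q(3) = -30 + 3c
q(4) = 104 - 13c
So 104 - 13c = 78, giving c = 2.

2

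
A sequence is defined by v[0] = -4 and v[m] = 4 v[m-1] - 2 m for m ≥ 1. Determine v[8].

v[1] = 4*(-4) - 2 = -18
v[2] = 4*(-18) - 4 = -76
v[3] = 4*(-76) - 6 = -310
v[4] = 4*(-310) - 8 = -1248
v[5] = 4*(-1248) - 10 = -5002
v[6] = 4*(-5002) - 12 = -20020
v[7] = 4*(-20020) - 14 = -80094
v[8] = 4*(-80094) - 16 = -320392

-320392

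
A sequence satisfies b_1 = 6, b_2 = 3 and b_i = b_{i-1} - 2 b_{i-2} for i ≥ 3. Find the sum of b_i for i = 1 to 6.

b_3 = 3 - 2(6) = -9
b_4 = (-9) - 2(3) = -15
b_5 = (-15) - 2(-9) = 3
b_6 = 3 - 2(-15) = 33
Sum = 6 + 3 + (-9) + (-15) + 3 + 33 = 21

21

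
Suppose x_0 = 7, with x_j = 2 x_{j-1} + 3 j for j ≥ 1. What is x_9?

x_1 = 2(7) + 3 = 17
x_2 = 2(17) + 6 = 40
x_3 = 2(40) + 9 = 89
x_4 = 2(89) + 12 = 190
x_5 = 2(190) + 15 = 395
x_6 = 2(395) + 18 = 808
x_7 = 2(808) + 21 = 1637
x_8 = 2(1637) + 24 = 3298
x_9 = 2(3298) + 27 = 6623

6623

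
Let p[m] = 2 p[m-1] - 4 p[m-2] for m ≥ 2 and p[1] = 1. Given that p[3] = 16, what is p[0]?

Let p[0] = w.
p[2] = 2 - 4w
p[3] = -8w
So -8w = 16, giving w = -2.

-2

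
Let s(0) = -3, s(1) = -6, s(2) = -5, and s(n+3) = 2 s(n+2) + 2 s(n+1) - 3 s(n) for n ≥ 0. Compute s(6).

-91

s(3) = 2·(-5) + 2·(-6) - 3·(-3) = -13
s(4) = 2·(-13) + 2·(-5) - 3·(-6) = -18
s(5) = 2·(-18) + 2·(-13) - 3·(-5) = -47
s(6) = 2·(-47) + 2·(-18) - 3·(-13) = -91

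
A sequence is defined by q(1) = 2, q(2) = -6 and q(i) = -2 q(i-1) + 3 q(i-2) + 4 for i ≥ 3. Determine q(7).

1646

q(3) = -2*(-6) + 3*2 + 4 = 22
q(4) = -2*22 + 3*(-6) + 4 = -58
q(5) = -2*(-58) + 3*22 + 4 = 186
q(6) = -2*186 + 3*(-58) + 4 = -542
q(7) = -2*(-542) + 3*186 + 4 = 1646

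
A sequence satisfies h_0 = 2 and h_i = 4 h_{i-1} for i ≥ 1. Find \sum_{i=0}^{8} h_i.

174762

h_1 = 4(2) = 8
h_2 = 4(8) = 32
h_3 = 4(32) = 128
h_4 = 4(128) = 512
h_5 = 4(512) = 2048
h_6 = 4(2048) = 8192
h_7 = 4(8192) = 32768
h_8 = 4(32768) = 131072
Sum = 2 + 8 + 32 + 128 + 512 + 2048 + 8192 + 32768 + 131072 = 174762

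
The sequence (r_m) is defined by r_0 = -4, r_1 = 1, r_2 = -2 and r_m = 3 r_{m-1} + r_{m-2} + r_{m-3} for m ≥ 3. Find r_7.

-1089

r_3 = 3(-2) + 1 + (-4) = -9
r_4 = 3(-9) + (-2) + 1 = -28
r_5 = 3(-28) + (-9) + (-2) = -95
r_6 = 3(-95) + (-28) + (-9) = -322
r_7 = 3(-322) + (-95) + (-28) = -1089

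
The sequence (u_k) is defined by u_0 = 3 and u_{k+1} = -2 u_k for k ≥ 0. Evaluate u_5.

u_1 = -2(3) = -6
u_2 = -2(-6) = 12
u_3 = -2(12) = -24
u_4 = -2(-24) = 48
u_5 = -2(48) = -96

-96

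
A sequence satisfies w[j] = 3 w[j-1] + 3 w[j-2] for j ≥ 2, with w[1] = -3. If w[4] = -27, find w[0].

Let w[0] = y.
w[2] = -9 + 3y
w[3] = -36 + 9y
w[4] = -135 + 36y
So -135 + 36y = -27, giving y = 3.

3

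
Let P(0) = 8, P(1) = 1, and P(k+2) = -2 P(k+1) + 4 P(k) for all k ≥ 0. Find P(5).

-688

P(2) = -2*1 + 4*8 = 30
P(3) = -2*30 + 4*1 = -56
P(4) = -2*(-56) + 4*30 = 232
P(5) = -2*232 + 4*(-56) = -688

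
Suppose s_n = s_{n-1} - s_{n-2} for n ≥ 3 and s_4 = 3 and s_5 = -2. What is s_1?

-3

Rearranging, s_{n-2} = -(s_n - s_{n-1}).
s_3 = -(-2 - 3) = 5
s_2 = -(3 - 5) = 2
s_1 = -(5 - 2) = -3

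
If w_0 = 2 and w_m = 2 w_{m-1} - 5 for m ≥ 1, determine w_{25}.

-100663291

The fixed point is -5/(1 - 2) = 5, so w_m - 5 = 2(w_{m-1} - 5).
Hence w_m = -3·2^m + 5.
w_{25} = -3·2^{25} + 5 = -3·33554432 + 5 = -100663291.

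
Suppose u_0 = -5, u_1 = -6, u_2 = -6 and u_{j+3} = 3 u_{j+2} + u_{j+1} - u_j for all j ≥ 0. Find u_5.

-184

u_3 = 3·(-6) + (-6) - (-5) = -19
u_4 = 3·(-19) + (-6) - (-6) = -57
u_5 = 3·(-57) + (-19) - (-6) = -184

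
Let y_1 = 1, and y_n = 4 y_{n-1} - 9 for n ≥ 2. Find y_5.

y_2 = 4·1 - 9 = -5
y_3 = 4·(-5) - 9 = -29
y_4 = 4·(-29) - 9 = -125
y_5 = 4·(-125) - 9 = -509

-509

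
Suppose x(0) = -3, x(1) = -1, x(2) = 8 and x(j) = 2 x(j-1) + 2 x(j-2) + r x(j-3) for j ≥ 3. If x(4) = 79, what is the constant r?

x(3) = 14 - 3r
x(4) = 44 - 7r
So 44 - 7r = 79, giving r = -5.

-5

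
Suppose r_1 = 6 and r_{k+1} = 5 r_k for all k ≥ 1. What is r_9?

2343750

r_2 = 5·6 = 30
r_3 = 5·30 = 150
r_4 = 5·150 = 750
r_5 = 5·750 = 3750
r_6 = 5·3750 = 18750
r_7 = 5·18750 = 93750
r_8 = 5·93750 = 468750
r_9 = 5·468750 = 2343750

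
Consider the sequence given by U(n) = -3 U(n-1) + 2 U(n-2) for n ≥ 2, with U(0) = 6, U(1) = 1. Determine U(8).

U(2) = -3*1 + 2*6 = 9
U(3) = -3*9 + 2*1 = -25
U(4) = -3*(-25) + 2*9 = 93
U(5) = -3*93 + 2*(-25) = -329
U(6) = -3*(-329) + 2*93 = 1173
U(7) = -3*1173 + 2*(-329) = -4177
U(8) = -3*(-4177) + 2*1173 = 14877

14877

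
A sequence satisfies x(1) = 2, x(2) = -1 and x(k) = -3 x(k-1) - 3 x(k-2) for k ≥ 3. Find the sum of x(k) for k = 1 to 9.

82

x(3) = -3(-1) - 3(2) = -3
x(4) = -3(-3) - 3(-1) = 12
x(5) = -3(12) - 3(-3) = -27
x(6) = -3(-27) - 3(12) = 45
x(7) = -3(45) - 3(-27) = -54
x(8) = -3(-54) - 3(45) = 27
x(9) = -3(27) - 3(-54) = 81
Sum = 2 + (-1) + (-3) + 12 + (-27) + 45 + (-54) + 27 + 81 = 82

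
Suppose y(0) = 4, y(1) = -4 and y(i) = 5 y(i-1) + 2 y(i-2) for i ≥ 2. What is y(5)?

y(2) = 5·(-4) + 2·4 = -12
y(3) = 5·(-12) + 2·(-4) = -68
y(4) = 5·(-68) + 2·(-12) = -364
y(5) = 5·(-364) + 2·(-68) = -1956

-1956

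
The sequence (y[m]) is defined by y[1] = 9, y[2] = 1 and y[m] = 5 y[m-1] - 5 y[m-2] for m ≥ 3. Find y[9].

-150000

y[3] = 5·1 - 5·9 = -40
y[4] = 5·(-40) - 5·1 = -205
y[5] = 5·(-205) - 5·(-40) = -825
y[6] = 5·(-825) - 5·(-205) = -3100
y[7] = 5·(-3100) - 5·(-825) = -11375
y[8] = 5·(-11375) - 5·(-3100) = -41375
y[9] = 5·(-41375) - 5·(-11375) = -150000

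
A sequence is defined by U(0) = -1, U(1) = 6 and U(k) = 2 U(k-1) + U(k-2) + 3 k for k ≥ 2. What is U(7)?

U(2) = 2*6 + (-1) + 6 = 17
U(3) = 2*17 + 6 + 9 = 49
U(4) = 2*49 + 17 + 12 = 127
U(5) = 2*127 + 49 + 15 = 318
U(6) = 2*318 + 127 + 18 = 781
U(7) = 2*781 + 318 + 21 = 1901

1901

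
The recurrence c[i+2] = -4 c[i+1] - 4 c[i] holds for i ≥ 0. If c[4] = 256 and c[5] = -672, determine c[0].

-4

Rearranging, c[i-2] = (c[i] + 4 c[i-1]) / -4.
c[3] = (-672 + 4*256) / -4 = 352/-4 = -88
c[2] = (256 + 4*(-88)) / -4 = -96/-4 = 24
c[1] = (-88 + 4*24) / -4 = 8/-4 = -2
c[0] = (24 + 4*(-2)) / -4 = 16/-4 = -4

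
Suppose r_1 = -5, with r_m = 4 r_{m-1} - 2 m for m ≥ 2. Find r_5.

-1674

r_2 = 4·(-5) - 4 = -24
r_3 = 4·(-24) - 6 = -102
r_4 = 4·(-102) - 8 = -416
r_5 = 4·(-416) - 10 = -1674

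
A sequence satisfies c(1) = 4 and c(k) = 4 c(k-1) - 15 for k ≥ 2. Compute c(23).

-17592186044411

The fixed point is -15/(1 - 4) = 5, so c(k) - 5 = 4(c(k-1) - 5).
Hence c(k) = -1·4^{k-1} + 5.
c(23) = -1·4^{22} + 5 = -1·17592186044416 + 5 = -17592186044411.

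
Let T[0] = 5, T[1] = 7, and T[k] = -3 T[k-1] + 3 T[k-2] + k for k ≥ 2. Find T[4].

-116

T[2] = -3*7 + 3*5 + 2 = -4
T[3] = -3*(-4) + 3*7 + 3 = 36
T[4] = -3*36 + 3*(-4) + 4 = -116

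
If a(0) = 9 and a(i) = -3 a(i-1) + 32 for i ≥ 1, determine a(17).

-129140155

The fixed point is 32/(1 + 3) = 8, so a(i) - 8 = -3(a(i-1) - 8).
Hence a(i) = 1·(-3)^i + 8.
a(17) = 1·(-3)^{17} + 8 = 1·-129140163 + 8 = -129140155.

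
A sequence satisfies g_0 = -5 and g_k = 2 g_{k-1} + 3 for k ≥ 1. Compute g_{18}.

The fixed point is 3/(1 - 2) = -3, so g_k + 3 = 2(g_{k-1} + 3).
Hence g_k = -2·2^k - 3.
g_{18} = -2·2^{18} - 3 = -2·262144 - 3 = -524291.

-524291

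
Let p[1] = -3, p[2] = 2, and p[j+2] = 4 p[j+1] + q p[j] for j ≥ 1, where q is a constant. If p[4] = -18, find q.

p[3] = 8 - 3q
p[4] = 32 - 10q
So 32 - 10q = -18, giving q = 5.

5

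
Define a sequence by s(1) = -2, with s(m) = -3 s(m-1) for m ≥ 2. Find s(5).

-162

s(2) = -3*(-2) = 6
s(3) = -3*6 = -18
s(4) = -3*(-18) = 54
s(5) = -3*54 = -162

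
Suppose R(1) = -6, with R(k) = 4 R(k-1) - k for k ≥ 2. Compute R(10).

R(2) = 4(-6) - 2 = -26
R(3) = 4(-26) - 3 = -107
R(4) = 4(-107) - 4 = -432
R(5) = 4(-432) - 5 = -1733
R(6) = 4(-1733) - 6 = -6938
R(7) = 4(-6938) - 7 = -27759
R(8) = 4(-27759) - 8 = -111044
R(9) = 4(-111044) - 9 = -444185
R(10) = 4(-444185) - 10 = -1776750

-1776750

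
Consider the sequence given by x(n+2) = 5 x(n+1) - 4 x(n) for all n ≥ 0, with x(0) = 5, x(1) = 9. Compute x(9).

349529

x(2) = 5(9) - 4(5) = 25
x(3) = 5(25) - 4(9) = 89
x(4) = 5(89) - 4(25) = 345
x(5) = 5(345) - 4(89) = 1369
x(6) = 5(1369) - 4(345) = 5465
x(7) = 5(5465) - 4(1369) = 21849
x(8) = 5(21849) - 4(5465) = 87385
x(9) = 5(87385) - 4(21849) = 349529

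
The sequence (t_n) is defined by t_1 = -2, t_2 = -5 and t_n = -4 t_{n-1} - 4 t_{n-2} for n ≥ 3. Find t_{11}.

t_3 = -4*(-5) - 4*(-2) = 28
t_4 = -4*28 - 4*(-5) = -92
t_5 = -4*(-92) - 4*28 = 256
t_6 = -4*256 - 4*(-92) = -656
t_7 = -4*(-656) - 4*256 = 1600
t_8 = -4*1600 - 4*(-656) = -3776
t_9 = -4*(-3776) - 4*1600 = 8704
t_{10} = -4*8704 - 4*(-3776) = -19712
t_{11} = -4*(-19712) - 4*8704 = 44032

44032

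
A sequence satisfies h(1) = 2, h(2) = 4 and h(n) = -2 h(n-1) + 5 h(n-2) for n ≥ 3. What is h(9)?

-4462

h(3) = -2*4 + 5*2 = 2
h(4) = -2*2 + 5*4 = 16
h(5) = -2*16 + 5*2 = -22
h(6) = -2*(-22) + 5*16 = 124
h(7) = -2*124 + 5*(-22) = -358
h(8) = -2*(-358) + 5*124 = 1336
h(9) = -2*1336 + 5*(-358) = -4462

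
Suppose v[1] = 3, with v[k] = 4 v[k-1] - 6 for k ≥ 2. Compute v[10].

v[2] = 4*3 - 6 = 6
v[3] = 4*6 - 6 = 18
v[4] = 4*18 - 6 = 66
v[5] = 4*66 - 6 = 258
v[6] = 4*258 - 6 = 1026
v[7] = 4*1026 - 6 = 4098
v[8] = 4*4098 - 6 = 16386
v[9] = 4*16386 - 6 = 65538
v[10] = 4*65538 - 6 = 262146

262146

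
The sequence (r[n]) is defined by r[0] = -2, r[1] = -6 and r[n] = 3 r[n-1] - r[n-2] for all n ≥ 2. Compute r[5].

r[2] = 3·(-6) - (-2) = -16
r[3] = 3·(-16) - (-6) = -42
r[4] = 3·(-42) - (-16) = -110
r[5] = 3·(-110) - (-42) = -288

-288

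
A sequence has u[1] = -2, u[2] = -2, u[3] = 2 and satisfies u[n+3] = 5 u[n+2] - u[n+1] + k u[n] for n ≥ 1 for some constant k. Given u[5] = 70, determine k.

-1

u[4] = 12 - 2k
u[5] = 58 - 12k
So 58 - 12k = 70, giving k = -1.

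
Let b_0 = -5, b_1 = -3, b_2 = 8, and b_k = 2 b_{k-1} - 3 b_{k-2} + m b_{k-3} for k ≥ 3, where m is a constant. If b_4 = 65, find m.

-3

b_3 = 25 - 5m
b_4 = 26 - 13m
So 26 - 13m = 65, giving m = -3.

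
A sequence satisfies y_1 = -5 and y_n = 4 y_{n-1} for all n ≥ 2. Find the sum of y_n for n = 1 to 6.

-6825

y_2 = 4·(-5) = -20
y_3 = 4·(-20) = -80
y_4 = 4·(-80) = -320
y_5 = 4·(-320) = -1280
y_6 = 4·(-1280) = -5120
Sum = (-5) + (-20) + (-80) + (-320) + (-1280) + (-5120) = -6825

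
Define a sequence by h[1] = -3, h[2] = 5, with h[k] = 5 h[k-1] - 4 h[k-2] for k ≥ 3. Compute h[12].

h[3] = 5(5) - 4(-3) = 37
h[4] = 5(37) - 4(5) = 165
h[5] = 5(165) - 4(37) = 677
h[6] = 5(677) - 4(165) = 2725
h[7] = 5(2725) - 4(677) = 10917
h[8] = 5(10917) - 4(2725) = 43685
h[9] = 5(43685) - 4(10917) = 174757
h[10] = 5(174757) - 4(43685) = 699045
h[11] = 5(699045) - 4(174757) = 2796197
h[12] = 5(2796197) - 4(699045) = 11184805

11184805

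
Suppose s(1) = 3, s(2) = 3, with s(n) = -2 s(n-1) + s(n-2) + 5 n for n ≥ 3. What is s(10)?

-2149

s(3) = -2·3 + 3 + 15 = 12
s(4) = -2·12 + 3 + 20 = -1
s(5) = -2·(-1) + 12 + 25 = 39
s(6) = -2·39 + (-1) + 30 = -49
s(7) = -2·(-49) + 39 + 35 = 172
s(8) = -2·172 + (-49) + 40 = -353
s(9) = -2·(-353) + 172 + 45 = 923
s(10) = -2·923 + (-353) + 50 = -2149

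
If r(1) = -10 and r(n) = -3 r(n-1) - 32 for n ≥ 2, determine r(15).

-9565946

The fixed point is -32/(1 + 3) = -8, so r(n) + 8 = -3(r(n-1) + 8).
Hence r(n) = -2·(-3)^{n-1} - 8.
r(15) = -2·(-3)^{14} - 8 = -2·4782969 - 8 = -9565946.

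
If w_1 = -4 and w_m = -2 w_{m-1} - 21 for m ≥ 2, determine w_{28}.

The fixed point is -21/(1 + 2) = -7, so w_m + 7 = -2(w_{m-1} + 7).
Hence w_m = 3·(-2)^{m-1} - 7.
w_{28} = 3·(-2)^{27} - 7 = 3·-134217728 - 7 = -402653191.

-402653191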